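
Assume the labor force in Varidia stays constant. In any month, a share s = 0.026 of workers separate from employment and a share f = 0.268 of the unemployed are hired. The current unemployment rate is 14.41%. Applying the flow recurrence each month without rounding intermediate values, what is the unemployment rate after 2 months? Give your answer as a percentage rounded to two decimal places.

Unemployment rate after two months ≈ 11.62%.

With a fixed labor force, u_{t+1} = u_t + s·(1−u_t) − f·u_t = u_t·(1−s−f) + s.
Here 1−s−f = 0.706 and s = 0.026.
u_1 = 0.144100 × 0.706 + 0.026 = 0.127735.
u_2 = 0.127735 × 0.706 + 0.026 = 0.116181.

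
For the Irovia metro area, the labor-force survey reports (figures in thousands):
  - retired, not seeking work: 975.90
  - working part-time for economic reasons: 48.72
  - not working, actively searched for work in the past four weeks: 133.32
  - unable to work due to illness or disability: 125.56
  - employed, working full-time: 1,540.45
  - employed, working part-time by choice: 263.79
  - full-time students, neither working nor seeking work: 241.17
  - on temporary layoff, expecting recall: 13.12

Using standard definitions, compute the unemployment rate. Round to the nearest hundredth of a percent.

Unemployment rate ≈ 7.32%.

Employed = 48.72 + 1,540.45 + 263.79 = 1,852.96 thousand (anyone who worked, including part-time for economic reasons, counts as employed).
Unemployed = 133.32 + 13.12 = 146.44 thousand (jobless and actively searching, or on temporary layoff).
Labor force = 1,852.96 + 146.44 = 1,999.40 thousand.
Unemployment rate = 146.44 / 1,999.40 = 7.32%.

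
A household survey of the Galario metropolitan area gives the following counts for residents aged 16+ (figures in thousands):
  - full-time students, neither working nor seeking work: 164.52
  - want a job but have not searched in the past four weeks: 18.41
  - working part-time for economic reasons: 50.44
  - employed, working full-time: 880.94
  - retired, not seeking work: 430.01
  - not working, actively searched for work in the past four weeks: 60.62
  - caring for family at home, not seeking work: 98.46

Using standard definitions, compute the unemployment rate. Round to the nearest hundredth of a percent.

Employed = 50.44 + 880.94 = 931.38 thousand (anyone who worked, including part-time for economic reasons, counts as employed).
Unemployed = 60.62 thousand.
Labor force = 931.38 + 60.62 = 992.00 thousand.
Unemployment rate = 60.62 / 992.00 = 6.11%.

Unemployment rate ≈ 6.11%.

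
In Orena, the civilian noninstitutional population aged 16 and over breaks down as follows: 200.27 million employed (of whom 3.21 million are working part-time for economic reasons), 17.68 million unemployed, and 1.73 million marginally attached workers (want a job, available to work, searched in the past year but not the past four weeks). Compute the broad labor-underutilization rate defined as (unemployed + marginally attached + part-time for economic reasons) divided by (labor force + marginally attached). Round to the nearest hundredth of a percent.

Labor force = 200.27 + 17.68 = 217.95 million.
Numerator = 17.68 + 1.73 + 3.21 = 22.62 million.
Denominator = 217.95 + 1.73 = 219.68 million.
Broad rate = 22.62 / 219.68 = 10.30%.

Broad underutilization rate ≈ 10.30%.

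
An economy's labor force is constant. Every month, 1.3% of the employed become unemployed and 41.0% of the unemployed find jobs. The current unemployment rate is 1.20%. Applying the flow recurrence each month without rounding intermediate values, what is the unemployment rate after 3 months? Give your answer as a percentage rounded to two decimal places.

With a fixed labor force, u_{t+1} = u_t + s·(1−u_t) − f·u_t = u_t·(1−s−f) + s.
Here 1−s−f = 0.577 and s = 0.013.
u_1 = 0.012000 × 0.577 + 0.013 = 0.019924.
u_2 = 0.019924 × 0.577 + 0.013 = 0.024496.
u_3 = 0.024496 × 0.577 + 0.013 = 0.027134.

Unemployment rate after three months ≈ 2.71%.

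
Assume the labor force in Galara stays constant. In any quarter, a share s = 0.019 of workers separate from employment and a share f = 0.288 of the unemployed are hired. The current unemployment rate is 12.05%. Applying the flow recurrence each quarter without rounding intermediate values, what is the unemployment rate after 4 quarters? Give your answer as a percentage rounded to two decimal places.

With a fixed labor force, u_{t+1} = u_t + s·(1−u_t) − f·u_t = u_t·(1−s−f) + s.
Here 1−s−f = 0.693 and s = 0.019.
u_1 = 0.120500 × 0.693 + 0.019 = 0.102507.
u_2 = 0.102507 × 0.693 + 0.019 = 0.090037.
u_3 = 0.090037 × 0.693 + 0.019 = 0.081396.
u_4 = 0.081396 × 0.693 + 0.019 = 0.075407.

Unemployment rate after four quarters ≈ 7.54%.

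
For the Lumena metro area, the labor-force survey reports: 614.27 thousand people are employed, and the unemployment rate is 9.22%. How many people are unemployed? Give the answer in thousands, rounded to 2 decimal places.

About 62.39 thousand are unemployed.

Let U be the number unemployed. The labor force is E + U, and U/(E+U) = 0.0922.
So U = 0.0922 × 614.27 / (1 − 0.0922) = 56.6357 / 0.9078 ≈ 62.39 thousand.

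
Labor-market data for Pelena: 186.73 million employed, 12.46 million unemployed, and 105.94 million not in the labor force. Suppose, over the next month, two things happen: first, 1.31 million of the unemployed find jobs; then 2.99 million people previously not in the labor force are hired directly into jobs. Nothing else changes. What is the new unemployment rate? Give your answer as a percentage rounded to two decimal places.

New unemployment rate ≈ 5.51%.

Initially, labor force = 186.73 + 12.46 = 199.19 million, so u = 12.46/199.19 = 6.26%.
After the first change, unemployed falls and employed rises by 1.31; labor force unchanged → E = 188.04, U = 11.15, labor force = 199.19 million.
After the second change, employed and labor force both rise by 2.99; unemployed unchanged → E = 191.03, U = 11.15, labor force = 202.18 million.
New unemployment rate = 11.15 / 202.18 = 5.51%.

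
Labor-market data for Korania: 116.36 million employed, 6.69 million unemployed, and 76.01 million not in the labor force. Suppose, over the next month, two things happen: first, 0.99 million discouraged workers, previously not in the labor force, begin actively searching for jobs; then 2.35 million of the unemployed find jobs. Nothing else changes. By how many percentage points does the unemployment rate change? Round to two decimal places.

Initially, labor force = 116.36 + 6.69 = 123.05 million, so u = 6.69/123.05 = 5.44%.
After the first change, unemployed and labor force both rise by 0.99 → E = 116.36, U = 7.68, labor force = 124.04 million.
After the second change, unemployed falls and employed rises by 2.35; labor force unchanged → E = 118.71, U = 5.33, labor force = 124.04 million.
New unemployment rate = 5.33 / 124.04 = 4.30%.
Change = 4.30% − 5.44% = −1.14 percentage points.

The unemployment rate changes by −1.14 percentage points.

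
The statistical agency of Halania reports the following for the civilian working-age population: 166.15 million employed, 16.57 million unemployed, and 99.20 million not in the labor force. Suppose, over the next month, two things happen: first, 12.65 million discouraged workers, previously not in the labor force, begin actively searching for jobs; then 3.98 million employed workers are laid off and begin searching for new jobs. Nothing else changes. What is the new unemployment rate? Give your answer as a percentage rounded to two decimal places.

Initially, labor force = 166.15 + 16.57 = 182.72 million, so u = 16.57/182.72 = 9.07%.
After the first change, unemployed and labor force both rise by 12.65 → E = 166.15, U = 29.22, labor force = 195.37 million.
After the second change, employed falls and unemployed rises by 3.98; labor force unchanged → E = 162.17, U = 33.20, labor force = 195.37 million.
New unemployment rate = 33.20 / 195.37 = 16.99%.

New unemployment rate ≈ 16.99%.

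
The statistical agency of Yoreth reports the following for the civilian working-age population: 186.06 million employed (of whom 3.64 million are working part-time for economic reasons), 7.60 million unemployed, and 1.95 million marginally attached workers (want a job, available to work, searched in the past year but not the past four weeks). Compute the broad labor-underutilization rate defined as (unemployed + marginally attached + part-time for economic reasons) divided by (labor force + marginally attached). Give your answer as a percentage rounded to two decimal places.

Labor force = 186.06 + 7.60 = 193.66 million.
Numerator = 7.60 + 1.95 + 3.64 = 13.19 million.
Denominator = 193.66 + 1.95 = 195.61 million.
Broad rate = 13.19 / 195.61 = 6.74%.

Broad underutilization rate ≈ 6.74%.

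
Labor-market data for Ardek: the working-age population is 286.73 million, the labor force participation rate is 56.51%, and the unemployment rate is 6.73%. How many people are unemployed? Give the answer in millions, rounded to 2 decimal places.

About 10.90 million are unemployed.

Labor force = 0.5651 × 286.73 = 162.03 million.
Unemployed = 0.0673 × 162.03 ≈ 10.90 million.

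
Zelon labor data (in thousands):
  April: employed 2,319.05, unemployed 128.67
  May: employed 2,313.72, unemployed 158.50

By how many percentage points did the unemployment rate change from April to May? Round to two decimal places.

April: labor force = 2,319.05 + 128.67 = 2,447.72; u = 128.67/2,447.72 = 5.26%.
May: labor force = 2,313.72 + 158.50 = 2,472.22; u = 158.50/2,472.22 = 6.41%.
Change = 6.41% − 5.26% = +1.15 pp.

The unemployment rate changed by +1.15 percentage points.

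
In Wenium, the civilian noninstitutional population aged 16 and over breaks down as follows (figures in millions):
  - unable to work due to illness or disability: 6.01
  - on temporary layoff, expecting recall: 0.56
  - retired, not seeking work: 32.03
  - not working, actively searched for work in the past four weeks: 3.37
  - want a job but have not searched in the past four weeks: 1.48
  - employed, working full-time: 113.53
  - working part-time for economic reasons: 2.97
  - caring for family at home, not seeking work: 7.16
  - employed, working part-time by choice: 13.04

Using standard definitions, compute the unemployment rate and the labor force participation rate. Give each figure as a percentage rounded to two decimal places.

Employed = 113.53 + 2.97 + 13.04 = 129.54 million (anyone who worked, including part-time for economic reasons, counts as employed).
Unemployed = 0.56 + 3.37 = 3.93 million (jobless and actively searching, or on temporary layoff).
Labor force = 129.54 + 3.93 = 133.47 million.
Not in labor force = 6.01 + 32.03 + 1.48 + 7.16 = 46.68 million (those not working and not actively searching are outside the labor force — including those who want a job but have given up searching).
Civilian working-age population = 133.47 + 46.68 = 180.15 million.
Unemployment rate = 3.93 / 133.47 = 2.94%.
Labor force participation rate = 133.47 / 180.15 = 74.09%.

Unemployment rate ≈ 2.94%; labor force participation rate ≈ 74.09%.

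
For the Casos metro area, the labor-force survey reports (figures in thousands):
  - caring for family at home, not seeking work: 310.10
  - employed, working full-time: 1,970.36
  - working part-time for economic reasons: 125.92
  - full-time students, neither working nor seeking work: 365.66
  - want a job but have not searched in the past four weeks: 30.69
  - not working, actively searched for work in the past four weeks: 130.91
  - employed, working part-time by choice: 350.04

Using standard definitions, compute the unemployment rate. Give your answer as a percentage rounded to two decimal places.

Unemployment rate ≈ 5.08%.

Employed = 1,970.36 + 125.92 + 350.04 = 2,446.32 thousand (anyone who worked, including part-time for economic reasons, counts as employed).
Unemployed = 130.91 thousand.
Labor force = 2,446.32 + 130.91 = 2,577.23 thousand.
Unemployment rate = 130.91 / 2,577.23 = 5.08%.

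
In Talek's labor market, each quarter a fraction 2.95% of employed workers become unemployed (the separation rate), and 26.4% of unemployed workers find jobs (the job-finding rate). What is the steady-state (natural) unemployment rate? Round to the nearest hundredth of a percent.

Steady-state unemployment rate ≈ 10.05%.

At steady state the flows balance: s·E = f·U, so U/(E+U) = s/(s+f).
u* = 2.95 / (2.95 + 26.4) = 2.95 / 29.35 = 10.05%.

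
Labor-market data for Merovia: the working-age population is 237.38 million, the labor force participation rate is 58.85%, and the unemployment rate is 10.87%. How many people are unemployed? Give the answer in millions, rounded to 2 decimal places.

About 15.19 million are unemployed.

Labor force = 0.5885 × 237.38 = 139.70 million.
Unemployed = 0.1087 × 139.70 ≈ 15.19 million.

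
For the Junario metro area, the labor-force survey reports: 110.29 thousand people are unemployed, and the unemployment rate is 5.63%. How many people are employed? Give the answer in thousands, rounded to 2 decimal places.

Labor force = U / u = 110.29 / 0.0563 ≈ 1,958.97 thousand.
Employed = labor force − unemployed = 1,958.97 − 110.29 = 1,848.68 thousand.

About 1,848.68 thousand are employed.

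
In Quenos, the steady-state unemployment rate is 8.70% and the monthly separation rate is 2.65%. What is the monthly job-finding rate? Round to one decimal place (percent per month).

Job-finding rate ≈ 27.8% per month.

From u* = s/(s+f): f = s·(1−u)/u.
f = 2.65 × (1 − 0.0870) / 0.0870 = 2.4194 / 0.0870 ≈ 27.8% per month.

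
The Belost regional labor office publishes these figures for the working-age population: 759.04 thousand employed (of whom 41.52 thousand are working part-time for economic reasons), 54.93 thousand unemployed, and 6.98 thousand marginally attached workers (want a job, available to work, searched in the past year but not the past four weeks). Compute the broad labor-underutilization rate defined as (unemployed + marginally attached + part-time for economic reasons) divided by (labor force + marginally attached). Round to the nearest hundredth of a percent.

Broad underutilization rate ≈ 12.60%.

Labor force = 759.04 + 54.93 = 813.97 thousand.
Numerator = 54.93 + 6.98 + 41.52 = 103.43 thousand.
Denominator = 813.97 + 6.98 = 820.95 thousand.
Broad rate = 103.43 / 820.95 = 12.60%.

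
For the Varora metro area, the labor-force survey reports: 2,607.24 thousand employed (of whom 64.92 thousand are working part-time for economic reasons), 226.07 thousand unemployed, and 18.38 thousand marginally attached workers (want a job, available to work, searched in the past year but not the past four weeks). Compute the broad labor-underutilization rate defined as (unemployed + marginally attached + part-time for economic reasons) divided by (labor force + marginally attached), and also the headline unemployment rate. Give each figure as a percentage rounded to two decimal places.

Broad underutilization rate ≈ 10.85%; headline unemployment rate ≈ 7.98%.

Labor force = 2,607.24 + 226.07 = 2,833.31 thousand.
Numerator = 226.07 + 18.38 + 64.92 = 309.37 thousand.
Denominator = 2,833.31 + 18.38 = 2,851.69 thousand.
Broad rate = 309.37 / 2,851.69 = 10.85%.
Headline unemployment rate = 226.07 / 2,833.31 = 7.98%.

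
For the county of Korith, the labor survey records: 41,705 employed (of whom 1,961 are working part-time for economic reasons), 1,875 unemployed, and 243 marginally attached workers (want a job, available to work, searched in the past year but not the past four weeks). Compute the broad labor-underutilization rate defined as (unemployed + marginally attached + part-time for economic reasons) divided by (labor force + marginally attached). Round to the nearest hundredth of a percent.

Labor force = 41,705 + 1,875 = 43,580.
Numerator = 1,875 + 243 + 1,961 = 4,079.
Denominator = 43,580 + 243 = 43,823.
Broad rate = 4,079 / 43,823 = 9.31%.

Broad underutilization rate ≈ 9.31%.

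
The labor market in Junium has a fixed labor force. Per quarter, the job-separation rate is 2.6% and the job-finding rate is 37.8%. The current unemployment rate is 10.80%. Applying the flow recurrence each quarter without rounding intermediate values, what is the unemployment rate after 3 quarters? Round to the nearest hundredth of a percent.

With a fixed labor force, u_{t+1} = u_t + s·(1−u_t) − f·u_t = u_t·(1−s−f) + s.
Here 1−s−f = 0.596 and s = 0.026.
u_1 = 0.108000 × 0.596 + 0.026 = 0.090368.
u_2 = 0.090368 × 0.596 + 0.026 = 0.079859.
u_3 = 0.079859 × 0.596 + 0.026 = 0.073596.

Unemployment rate after three quarters ≈ 7.36%.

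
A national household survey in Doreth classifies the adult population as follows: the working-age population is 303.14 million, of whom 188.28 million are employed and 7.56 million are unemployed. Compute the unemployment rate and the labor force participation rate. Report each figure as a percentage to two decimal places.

Unemployment rate ≈ 3.86%; labor force participation rate ≈ 64.60%.

Labor force = employed + unemployed = 188.28 + 7.56 = 195.84 million.
Unemployment rate = 7.56 / 195.84 = 3.86%.
Labor force participation rate = 195.84 / 303.14 = 64.60%.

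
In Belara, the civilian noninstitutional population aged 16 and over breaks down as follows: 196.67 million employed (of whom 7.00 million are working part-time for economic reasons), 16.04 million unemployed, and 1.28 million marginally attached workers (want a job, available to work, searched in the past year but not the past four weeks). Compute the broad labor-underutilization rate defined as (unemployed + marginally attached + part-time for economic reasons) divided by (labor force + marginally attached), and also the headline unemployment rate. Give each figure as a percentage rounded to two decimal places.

Labor force = 196.67 + 16.04 = 212.71 million.
Numerator = 16.04 + 1.28 + 7.00 = 24.32 million.
Denominator = 212.71 + 1.28 = 213.99 million.
Broad rate = 24.32 / 213.99 = 11.37%.
Headline unemployment rate = 16.04 / 212.71 = 7.54%.

Broad underutilization rate ≈ 11.37%; headline unemployment rate ≈ 7.54%.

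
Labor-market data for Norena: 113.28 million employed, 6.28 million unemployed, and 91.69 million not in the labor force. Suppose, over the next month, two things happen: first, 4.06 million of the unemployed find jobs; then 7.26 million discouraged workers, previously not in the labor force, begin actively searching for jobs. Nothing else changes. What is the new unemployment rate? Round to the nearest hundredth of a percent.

New unemployment rate ≈ 7.48%.

Initially, labor force = 113.28 + 6.28 = 119.56 million, so u = 6.28/119.56 = 5.25%.
After the first change, unemployed falls and employed rises by 4.06; labor force unchanged → E = 117.34, U = 2.22, labor force = 119.56 million.
After the second change, unemployed and labor force both rise by 7.26 → E = 117.34, U = 9.48, labor force = 126.82 million.
New unemployment rate = 9.48 / 126.82 = 7.48%.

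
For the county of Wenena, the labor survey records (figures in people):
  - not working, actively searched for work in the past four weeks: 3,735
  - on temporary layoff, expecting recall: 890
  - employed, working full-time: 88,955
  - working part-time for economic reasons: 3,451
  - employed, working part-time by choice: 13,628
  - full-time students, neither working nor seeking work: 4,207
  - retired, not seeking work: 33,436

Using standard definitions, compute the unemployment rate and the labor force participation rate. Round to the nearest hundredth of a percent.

Employed = 88,955 + 3,451 + 13,628 = 106,034 (anyone who worked, including part-time for economic reasons, counts as employed).
Unemployed = 3,735 + 890 = 4,625 (jobless and actively searching, or on temporary layoff).
Labor force = 106,034 + 4,625 = 110,659.
Not in labor force = 4,207 + 33,436 = 37,643 (those not working and not actively searching are outside the labor force).
Civilian working-age population = 110,659 + 37,643 = 148,302.
Unemployment rate = 4,625 / 110,659 = 4.18%.
Labor force participation rate = 110,659 / 148,302 = 74.62%.

Unemployment rate ≈ 4.18%; labor force participation rate ≈ 74.62%.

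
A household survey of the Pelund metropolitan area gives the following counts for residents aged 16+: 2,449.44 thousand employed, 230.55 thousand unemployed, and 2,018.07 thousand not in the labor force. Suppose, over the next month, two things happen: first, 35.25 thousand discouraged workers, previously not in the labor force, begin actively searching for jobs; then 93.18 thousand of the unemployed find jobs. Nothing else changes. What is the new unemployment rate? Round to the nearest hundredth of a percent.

New unemployment rate ≈ 6.36%.

Initially, labor force = 2,449.44 + 230.55 = 2,679.99 thousand, so u = 230.55/2,679.99 = 8.60%.
After the first change, unemployed and labor force both rise by 35.25 → E = 2,449.44, U = 265.80, labor force = 2,715.24 thousand.
After the second change, unemployed falls and employed rises by 93.18; labor force unchanged → E = 2,542.62, U = 172.62, labor force = 2,715.24 thousand.
New unemployment rate = 172.62 / 2,715.24 = 6.36%.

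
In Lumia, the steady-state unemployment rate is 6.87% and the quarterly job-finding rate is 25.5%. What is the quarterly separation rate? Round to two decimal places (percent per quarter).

Separation rate ≈ 1.88% per quarter.

From u* = s/(s+f): s = u·f/(1−u).
s = 0.0687 × 25.5 / (1 − 0.0687) = 1.7518 / 0.9313 ≈ 1.88% per quarter.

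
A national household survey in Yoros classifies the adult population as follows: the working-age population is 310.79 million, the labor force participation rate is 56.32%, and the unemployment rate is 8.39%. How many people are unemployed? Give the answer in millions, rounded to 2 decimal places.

Labor force = 0.5632 × 310.79 = 175.04 million.
Unemployed = 0.0839 × 175.04 ≈ 14.69 million.

About 14.69 million are unemployed.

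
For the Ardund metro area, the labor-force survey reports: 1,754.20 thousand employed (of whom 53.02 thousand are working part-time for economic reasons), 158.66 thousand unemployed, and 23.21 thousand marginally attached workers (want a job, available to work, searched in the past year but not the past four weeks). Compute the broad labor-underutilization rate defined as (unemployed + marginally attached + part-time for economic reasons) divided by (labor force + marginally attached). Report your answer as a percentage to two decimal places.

Labor force = 1,754.20 + 158.66 = 1,912.86 thousand.
Numerator = 158.66 + 23.21 + 53.02 = 234.89 thousand.
Denominator = 1,912.86 + 23.21 = 1,936.07 thousand.
Broad rate = 234.89 / 1,936.07 = 12.13%.

Broad underutilization rate ≈ 12.13%.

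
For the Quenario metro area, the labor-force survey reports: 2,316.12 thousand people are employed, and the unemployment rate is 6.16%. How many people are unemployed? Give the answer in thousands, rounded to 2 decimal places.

About 152.04 thousand are unemployed.

Let U be the number unemployed. The labor force is E + U, and U/(E+U) = 0.0616.
So U = 0.0616 × 2,316.12 / (1 − 0.0616) = 142.6730 / 0.9384 ≈ 152.04 thousand.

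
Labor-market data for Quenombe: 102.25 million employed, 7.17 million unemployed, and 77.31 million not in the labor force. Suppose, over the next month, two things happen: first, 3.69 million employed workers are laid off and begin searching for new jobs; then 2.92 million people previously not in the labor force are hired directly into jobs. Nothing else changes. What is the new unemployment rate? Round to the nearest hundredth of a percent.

New unemployment rate ≈ 9.67%.

Initially, labor force = 102.25 + 7.17 = 109.42 million, so u = 7.17/109.42 = 6.55%.
After the first change, employed falls and unemployed rises by 3.69; labor force unchanged → E = 98.56, U = 10.86, labor force = 109.42 million.
After the second change, employed and labor force both rise by 2.92; unemployed unchanged → E = 101.48, U = 10.86, labor force = 112.34 million.
New unemployment rate = 10.86 / 112.34 = 9.67%.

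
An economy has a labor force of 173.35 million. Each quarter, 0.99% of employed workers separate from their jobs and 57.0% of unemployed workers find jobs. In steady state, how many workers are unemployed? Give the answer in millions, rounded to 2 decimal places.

Steady-state unemployment rate u* = s/(s+f) = 0.99/(0.99+57.0) = 0.017072.
Unemployed = u* × labor force = 0.017072 × 173.35 ≈ 2.96 million.

About 2.96 million are unemployed in steady state.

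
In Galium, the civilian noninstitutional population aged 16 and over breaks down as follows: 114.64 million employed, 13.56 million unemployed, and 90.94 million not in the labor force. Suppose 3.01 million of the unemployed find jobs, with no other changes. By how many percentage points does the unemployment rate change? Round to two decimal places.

The unemployment rate changes by −2.35 percentage points.

Initially, labor force = 114.64 + 13.56 = 128.20 million, so u = 13.56/128.20 = 10.58%.
After the change, unemployed falls and employed rises by 3.01; labor force unchanged → E = 117.65, U = 10.55, labor force = 128.20 million.
New unemployment rate = 10.55 / 128.20 = 8.23%.
Change = 8.23% − 10.58% = −2.35 percentage points.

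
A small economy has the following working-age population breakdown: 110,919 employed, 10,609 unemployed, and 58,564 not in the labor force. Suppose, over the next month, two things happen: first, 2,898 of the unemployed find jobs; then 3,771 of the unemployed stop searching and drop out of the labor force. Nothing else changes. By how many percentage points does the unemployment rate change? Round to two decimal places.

Initially, labor force = 110,919 + 10,609 = 121,528, so u = 10,609/121,528 = 8.73%.
After the first change, unemployed falls and employed rises by 2,898; labor force unchanged → E = 113,817, U = 7,711, labor force = 121,528.
After the second change, unemployed and labor force both fall by 3,771 → E = 113,817, U = 3,940, labor force = 117,757.
New unemployment rate = 3,940 / 117,757 = 3.35%.
Change = 3.35% − 8.73% = −5.38 percentage points.

The unemployment rate changes by −5.38 percentage points.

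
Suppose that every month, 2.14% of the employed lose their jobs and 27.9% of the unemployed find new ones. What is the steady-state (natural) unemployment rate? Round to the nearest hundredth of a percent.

Steady-state unemployment rate ≈ 7.12%.

At steady state the flows balance: s·E = f·U, so U/(E+U) = s/(s+f).
u* = 2.14 / (2.14 + 27.9) = 2.14 / 30.04 = 7.12%.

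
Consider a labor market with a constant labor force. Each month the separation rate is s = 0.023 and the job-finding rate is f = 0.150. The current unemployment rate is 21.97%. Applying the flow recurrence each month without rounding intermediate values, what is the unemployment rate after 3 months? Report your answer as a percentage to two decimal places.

Unemployment rate after three months ≈ 18.20%.

With a fixed labor force, u_{t+1} = u_t + s·(1−u_t) − f·u_t = u_t·(1−s−f) + s.
Here 1−s−f = 0.827 and s = 0.023.
u_1 = 0.219700 × 0.827 + 0.023 = 0.204692.
u_2 = 0.204692 × 0.827 + 0.023 = 0.192280.
u_3 = 0.192280 × 0.827 + 0.023 = 0.182016.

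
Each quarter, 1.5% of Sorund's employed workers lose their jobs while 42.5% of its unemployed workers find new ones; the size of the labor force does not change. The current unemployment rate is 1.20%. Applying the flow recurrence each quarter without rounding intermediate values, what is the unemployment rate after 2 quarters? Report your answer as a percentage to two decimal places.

With a fixed labor force, u_{t+1} = u_t + s·(1−u_t) − f·u_t = u_t·(1−s−f) + s.
Here 1−s−f = 0.560 and s = 0.015.
u_1 = 0.012000 × 0.560 + 0.015 = 0.021720.
u_2 = 0.021720 × 0.560 + 0.015 = 0.027163.

Unemployment rate after two quarters ≈ 2.72%.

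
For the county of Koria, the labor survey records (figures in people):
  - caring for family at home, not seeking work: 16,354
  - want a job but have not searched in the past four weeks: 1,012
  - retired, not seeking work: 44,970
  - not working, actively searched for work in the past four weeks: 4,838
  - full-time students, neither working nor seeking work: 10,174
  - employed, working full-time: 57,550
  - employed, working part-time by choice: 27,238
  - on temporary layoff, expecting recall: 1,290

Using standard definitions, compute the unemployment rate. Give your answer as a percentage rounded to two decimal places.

Unemployment rate ≈ 6.74%.

Employed = 57,550 + 27,238 = 84,788.
Unemployed = 4,838 + 1,290 = 6,128 (jobless and actively searching, or on temporary layoff).
Labor force = 84,788 + 6,128 = 90,916.
Unemployment rate = 6,128 / 90,916 = 6.74%.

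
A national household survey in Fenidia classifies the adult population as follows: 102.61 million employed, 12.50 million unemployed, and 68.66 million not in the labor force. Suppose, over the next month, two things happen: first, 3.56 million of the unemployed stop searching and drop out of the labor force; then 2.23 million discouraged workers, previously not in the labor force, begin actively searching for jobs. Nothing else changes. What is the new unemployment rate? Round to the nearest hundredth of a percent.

Initially, labor force = 102.61 + 12.50 = 115.11 million, so u = 12.50/115.11 = 10.86%.
After the first change, unemployed and labor force both fall by 3.56 → E = 102.61, U = 8.94, labor force = 111.55 million.
After the second change, unemployed and labor force both rise by 2.23 → E = 102.61, U = 11.17, labor force = 113.78 million.
New unemployment rate = 11.17 / 113.78 = 9.82%.

New unemployment rate ≈ 9.82%.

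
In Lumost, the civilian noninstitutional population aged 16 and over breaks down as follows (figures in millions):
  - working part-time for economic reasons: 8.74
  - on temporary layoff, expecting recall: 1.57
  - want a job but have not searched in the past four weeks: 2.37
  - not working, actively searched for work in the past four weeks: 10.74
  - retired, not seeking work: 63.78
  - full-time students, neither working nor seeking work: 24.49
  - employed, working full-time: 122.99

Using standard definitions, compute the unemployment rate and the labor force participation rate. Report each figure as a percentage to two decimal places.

Unemployment rate ≈ 8.55%; labor force participation rate ≈ 61.38%.

Employed = 8.74 + 122.99 = 131.73 million (anyone who worked, including part-time for economic reasons, counts as employed).
Unemployed = 1.57 + 10.74 = 12.31 million (jobless and actively searching, or on temporary layoff).
Labor force = 131.73 + 12.31 = 144.04 million.
Not in labor force = 2.37 + 63.78 + 24.49 = 90.64 million (those not working and not actively searching are outside the labor force — including those who want a job but have given up searching).
Civilian working-age population = 144.04 + 90.64 = 234.68 million.
Unemployment rate = 12.31 / 144.04 = 8.55%.
Labor force participation rate = 144.04 / 234.68 = 61.38%.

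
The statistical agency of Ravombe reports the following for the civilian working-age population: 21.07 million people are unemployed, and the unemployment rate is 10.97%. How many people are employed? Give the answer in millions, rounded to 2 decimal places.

Labor force = U / u = 21.07 / 0.1097 ≈ 192.07 million.
Employed = labor force − unemployed = 192.07 − 21.07 = 171.00 million.

About 171.00 million are employed.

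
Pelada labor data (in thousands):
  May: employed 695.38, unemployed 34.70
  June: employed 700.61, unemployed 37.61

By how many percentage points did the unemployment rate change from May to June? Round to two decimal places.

The unemployment rate changed by +0.34 percentage points.

May: labor force = 695.38 + 34.70 = 730.08; u = 34.70/730.08 = 4.75%.
June: labor force = 700.61 + 37.61 = 738.22; u = 37.61/738.22 = 5.09%.
Change = 5.09% − 4.75% = +0.34 pp.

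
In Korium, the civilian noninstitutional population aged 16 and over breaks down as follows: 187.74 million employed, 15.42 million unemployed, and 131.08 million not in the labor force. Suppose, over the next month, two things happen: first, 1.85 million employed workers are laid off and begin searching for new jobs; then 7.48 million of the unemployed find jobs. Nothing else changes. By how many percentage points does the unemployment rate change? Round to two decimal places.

The unemployment rate changes by −2.77 percentage points.

Initially, labor force = 187.74 + 15.42 = 203.16 million, so u = 15.42/203.16 = 7.59%.
After the first change, employed falls and unemployed rises by 1.85; labor force unchanged → E = 185.89, U = 17.27, labor force = 203.16 million.
After the second change, unemployed falls and employed rises by 7.48; labor force unchanged → E = 193.37, U = 9.79, labor force = 203.16 million.
New unemployment rate = 9.79 / 203.16 = 4.82%.
Change = 4.82% − 7.59% = −2.77 percentage points.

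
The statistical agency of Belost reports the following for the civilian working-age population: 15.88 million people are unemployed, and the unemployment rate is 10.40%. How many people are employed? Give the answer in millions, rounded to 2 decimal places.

About 136.81 million are employed.

Labor force = U / u = 15.88 / 0.1040 ≈ 152.69 million.
Employed = labor force − unemployed = 152.69 − 15.88 = 136.81 million.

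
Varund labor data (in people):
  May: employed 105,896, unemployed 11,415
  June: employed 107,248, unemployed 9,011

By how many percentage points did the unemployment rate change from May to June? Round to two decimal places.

The unemployment rate changed by −1.98 percentage points.

May: labor force = 105,896 + 11,415 = 117,311; u = 11,415/117,311 = 9.73%.
June: labor force = 107,248 + 9,011 = 116,259; u = 9,011/116,259 = 7.75%.
Change = 7.75% − 9.73% = −1.98 pp.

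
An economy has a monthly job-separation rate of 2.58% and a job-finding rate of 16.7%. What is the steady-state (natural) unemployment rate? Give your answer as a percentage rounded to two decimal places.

Steady-state unemployment rate ≈ 13.38%.

At steady state the flows balance: s·E = f·U, so U/(E+U) = s/(s+f).
u* = 2.58 / (2.58 + 16.7) = 2.58 / 19.28 = 13.38%.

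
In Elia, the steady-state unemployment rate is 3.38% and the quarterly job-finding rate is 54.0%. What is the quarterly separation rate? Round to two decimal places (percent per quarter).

Separation rate ≈ 1.89% per quarter.

From u* = s/(s+f): s = u·f/(1−u).
s = 0.0338 × 54.0 / (1 − 0.0338) = 1.8252 / 0.9662 ≈ 1.89% per quarter.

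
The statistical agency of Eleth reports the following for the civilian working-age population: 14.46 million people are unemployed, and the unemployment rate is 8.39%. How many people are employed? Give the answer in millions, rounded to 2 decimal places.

About 157.89 million are employed.

Labor force = U / u = 14.46 / 0.0839 ≈ 172.35 million.
Employed = labor force − unemployed = 172.35 − 14.46 = 157.89 million.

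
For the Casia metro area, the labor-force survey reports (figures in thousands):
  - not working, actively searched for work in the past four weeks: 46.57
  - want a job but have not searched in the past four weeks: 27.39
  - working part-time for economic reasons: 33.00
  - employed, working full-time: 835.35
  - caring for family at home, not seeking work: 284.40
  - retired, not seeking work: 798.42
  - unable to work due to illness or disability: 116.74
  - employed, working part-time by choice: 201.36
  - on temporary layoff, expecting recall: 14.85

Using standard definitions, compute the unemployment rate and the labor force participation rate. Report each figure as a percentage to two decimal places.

Employed = 33.00 + 835.35 + 201.36 = 1,069.71 thousand (anyone who worked, including part-time for economic reasons, counts as employed).
Unemployed = 46.57 + 14.85 = 61.42 thousand (jobless and actively searching, or on temporary layoff).
Labor force = 1,069.71 + 61.42 = 1,131.13 thousand.
Not in labor force = 27.39 + 284.40 + 798.42 + 116.74 = 1,226.95 thousand (those not working and not actively searching are outside the labor force — including those who want a job but have given up searching).
Civilian working-age population = 1,131.13 + 1,226.95 = 2,358.08 thousand.
Unemployment rate = 61.42 / 1,131.13 = 5.43%.
Labor force participation rate = 1,131.13 / 2,358.08 = 47.97%.

Unemployment rate ≈ 5.43%; labor force participation rate ≈ 47.97%.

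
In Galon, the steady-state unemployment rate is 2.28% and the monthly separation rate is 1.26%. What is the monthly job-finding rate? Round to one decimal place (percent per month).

Job-finding rate ≈ 54.0% per month.

From u* = s/(s+f): f = s·(1−u)/u.
f = 1.26 × (1 − 0.0228) / 0.0228 = 1.2313 / 0.0228 ≈ 54.0% per month.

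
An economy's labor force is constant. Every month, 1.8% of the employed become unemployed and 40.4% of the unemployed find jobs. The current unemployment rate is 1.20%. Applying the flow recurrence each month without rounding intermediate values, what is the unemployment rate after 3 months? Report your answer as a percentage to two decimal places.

Unemployment rate after three months ≈ 3.67%.

With a fixed labor force, u_{t+1} = u_t + s·(1−u_t) − f·u_t = u_t·(1−s−f) + s.
Here 1−s−f = 0.578 and s = 0.018.
u_1 = 0.012000 × 0.578 + 0.018 = 0.024936.
u_2 = 0.024936 × 0.578 + 0.018 = 0.032413.
u_3 = 0.032413 × 0.578 + 0.018 = 0.036735.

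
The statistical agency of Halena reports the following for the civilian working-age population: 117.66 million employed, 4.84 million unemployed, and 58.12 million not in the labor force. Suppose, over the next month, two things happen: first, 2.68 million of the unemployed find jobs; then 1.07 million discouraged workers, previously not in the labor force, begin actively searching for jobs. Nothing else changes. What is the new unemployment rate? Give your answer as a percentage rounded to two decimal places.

Initially, labor force = 117.66 + 4.84 = 122.50 million, so u = 4.84/122.50 = 3.95%.
After the first change, unemployed falls and employed rises by 2.68; labor force unchanged → E = 120.34, U = 2.16, labor force = 122.50 million.
After the second change, unemployed and labor force both rise by 1.07 → E = 120.34, U = 3.23, labor force = 123.57 million.
New unemployment rate = 3.23 / 123.57 = 2.61%.

New unemployment rate ≈ 2.61%.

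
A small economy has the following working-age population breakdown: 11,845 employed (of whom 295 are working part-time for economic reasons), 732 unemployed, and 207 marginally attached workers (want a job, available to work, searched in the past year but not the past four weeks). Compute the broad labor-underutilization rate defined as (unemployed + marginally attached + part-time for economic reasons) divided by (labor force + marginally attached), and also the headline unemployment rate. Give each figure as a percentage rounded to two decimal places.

Broad underutilization rate ≈ 9.65%; headline unemployment rate ≈ 5.82%.

Labor force = 11,845 + 732 = 12,577.
Numerator = 732 + 207 + 295 = 1,234.
Denominator = 12,577 + 207 = 12,784.
Broad rate = 1,234 / 12,784 = 9.65%.
Headline unemployment rate = 732 / 12,577 = 5.82%.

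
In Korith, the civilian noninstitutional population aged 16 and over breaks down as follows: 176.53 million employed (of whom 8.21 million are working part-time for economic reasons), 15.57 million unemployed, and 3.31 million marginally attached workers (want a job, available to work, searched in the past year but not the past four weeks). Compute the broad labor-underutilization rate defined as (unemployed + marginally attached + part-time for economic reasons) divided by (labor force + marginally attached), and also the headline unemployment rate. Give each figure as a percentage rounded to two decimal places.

Broad underutilization rate ≈ 13.86%; headline unemployment rate ≈ 8.11%.

Labor force = 176.53 + 15.57 = 192.10 million.
Numerator = 15.57 + 3.31 + 8.21 = 27.09 million.
Denominator = 192.10 + 3.31 = 195.41 million.
Broad rate = 27.09 / 195.41 = 13.86%.
Headline unemployment rate = 15.57 / 192.10 = 8.11%.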